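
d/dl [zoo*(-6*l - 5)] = zoo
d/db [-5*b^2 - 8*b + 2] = -10*b - 8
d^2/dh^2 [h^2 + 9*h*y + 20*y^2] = 2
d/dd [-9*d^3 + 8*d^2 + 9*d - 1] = -27*d^2 + 16*d + 9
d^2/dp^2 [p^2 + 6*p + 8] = 2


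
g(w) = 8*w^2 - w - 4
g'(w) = 16*w - 1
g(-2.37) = 43.31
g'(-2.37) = -38.92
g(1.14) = 5.26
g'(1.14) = 17.24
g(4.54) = 156.35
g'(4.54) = 71.64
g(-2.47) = 47.28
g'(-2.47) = -40.52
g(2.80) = 55.92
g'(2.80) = 43.80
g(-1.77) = 22.83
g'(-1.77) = -29.32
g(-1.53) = 16.26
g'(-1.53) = -25.48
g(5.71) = 251.12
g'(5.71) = 90.36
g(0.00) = -4.00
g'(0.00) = -1.00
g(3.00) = 65.00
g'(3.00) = 47.00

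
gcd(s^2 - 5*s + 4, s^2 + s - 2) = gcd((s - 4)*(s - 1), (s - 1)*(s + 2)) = s - 1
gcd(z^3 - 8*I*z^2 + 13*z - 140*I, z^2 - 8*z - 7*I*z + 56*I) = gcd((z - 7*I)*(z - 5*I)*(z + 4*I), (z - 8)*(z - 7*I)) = z - 7*I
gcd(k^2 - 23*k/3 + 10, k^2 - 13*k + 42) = k - 6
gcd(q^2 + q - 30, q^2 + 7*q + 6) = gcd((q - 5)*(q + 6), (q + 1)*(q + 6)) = q + 6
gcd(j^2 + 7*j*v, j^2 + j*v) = j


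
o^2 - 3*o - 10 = (o - 5)*(o + 2)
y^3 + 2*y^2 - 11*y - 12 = (y - 3)*(y + 1)*(y + 4)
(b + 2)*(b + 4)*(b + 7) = b^3 + 13*b^2 + 50*b + 56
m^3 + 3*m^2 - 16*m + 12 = (m - 2)*(m - 1)*(m + 6)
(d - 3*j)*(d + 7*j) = d^2 + 4*d*j - 21*j^2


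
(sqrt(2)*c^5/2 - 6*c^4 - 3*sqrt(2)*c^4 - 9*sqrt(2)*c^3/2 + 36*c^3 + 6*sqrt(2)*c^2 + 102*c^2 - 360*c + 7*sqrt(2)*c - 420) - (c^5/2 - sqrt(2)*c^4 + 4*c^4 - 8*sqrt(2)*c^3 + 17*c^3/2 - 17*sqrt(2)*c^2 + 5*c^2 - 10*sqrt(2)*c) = -c^5/2 + sqrt(2)*c^5/2 - 10*c^4 - 2*sqrt(2)*c^4 + 7*sqrt(2)*c^3/2 + 55*c^3/2 + 23*sqrt(2)*c^2 + 97*c^2 - 360*c + 17*sqrt(2)*c - 420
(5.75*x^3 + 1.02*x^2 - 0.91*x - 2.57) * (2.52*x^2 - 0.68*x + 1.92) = 14.49*x^5 - 1.3396*x^4 + 8.0532*x^3 - 3.8992*x^2 + 0.000399999999999956*x - 4.9344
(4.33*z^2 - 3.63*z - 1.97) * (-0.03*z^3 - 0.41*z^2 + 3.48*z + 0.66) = -0.1299*z^5 - 1.6664*z^4 + 16.6158*z^3 - 8.9669*z^2 - 9.2514*z - 1.3002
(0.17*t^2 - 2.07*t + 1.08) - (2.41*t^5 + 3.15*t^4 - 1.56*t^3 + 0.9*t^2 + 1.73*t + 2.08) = -2.41*t^5 - 3.15*t^4 + 1.56*t^3 - 0.73*t^2 - 3.8*t - 1.0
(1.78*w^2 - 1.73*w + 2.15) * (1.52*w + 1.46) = 2.7056*w^3 - 0.0308000000000002*w^2 + 0.7422*w + 3.139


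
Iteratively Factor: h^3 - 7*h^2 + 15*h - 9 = (h - 1)*(h^2 - 6*h + 9) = (h - 3)*(h - 1)*(h - 3)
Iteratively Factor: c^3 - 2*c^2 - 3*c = (c - 3)*(c^2 + c) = c*(c - 3)*(c + 1)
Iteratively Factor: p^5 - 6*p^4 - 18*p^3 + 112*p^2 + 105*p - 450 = (p - 5)*(p^4 - p^3 - 23*p^2 - 3*p + 90) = (p - 5)^2*(p^3 + 4*p^2 - 3*p - 18) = (p - 5)^2*(p + 3)*(p^2 + p - 6) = (p - 5)^2*(p + 3)^2*(p - 2)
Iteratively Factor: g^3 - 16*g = (g + 4)*(g^2 - 4*g) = g*(g + 4)*(g - 4)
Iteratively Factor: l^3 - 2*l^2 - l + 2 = (l - 2)*(l^2 - 1) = (l - 2)*(l - 1)*(l + 1)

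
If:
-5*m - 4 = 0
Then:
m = -4/5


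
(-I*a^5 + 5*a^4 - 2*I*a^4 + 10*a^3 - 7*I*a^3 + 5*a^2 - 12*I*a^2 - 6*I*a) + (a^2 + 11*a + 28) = -I*a^5 + 5*a^4 - 2*I*a^4 + 10*a^3 - 7*I*a^3 + 6*a^2 - 12*I*a^2 + 11*a - 6*I*a + 28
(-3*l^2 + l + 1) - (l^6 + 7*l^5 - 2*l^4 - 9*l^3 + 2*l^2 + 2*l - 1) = -l^6 - 7*l^5 + 2*l^4 + 9*l^3 - 5*l^2 - l + 2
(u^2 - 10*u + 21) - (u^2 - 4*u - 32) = 53 - 6*u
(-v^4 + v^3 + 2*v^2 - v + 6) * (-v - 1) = v^5 - 3*v^3 - v^2 - 5*v - 6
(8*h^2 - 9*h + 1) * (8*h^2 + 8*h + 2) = 64*h^4 - 8*h^3 - 48*h^2 - 10*h + 2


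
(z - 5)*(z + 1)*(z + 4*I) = z^3 - 4*z^2 + 4*I*z^2 - 5*z - 16*I*z - 20*I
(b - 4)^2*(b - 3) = b^3 - 11*b^2 + 40*b - 48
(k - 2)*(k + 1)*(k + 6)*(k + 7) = k^4 + 12*k^3 + 27*k^2 - 68*k - 84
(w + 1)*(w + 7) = w^2 + 8*w + 7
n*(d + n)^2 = d^2*n + 2*d*n^2 + n^3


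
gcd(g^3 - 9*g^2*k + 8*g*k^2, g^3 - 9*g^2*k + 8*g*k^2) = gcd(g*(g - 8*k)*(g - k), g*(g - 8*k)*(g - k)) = g^3 - 9*g^2*k + 8*g*k^2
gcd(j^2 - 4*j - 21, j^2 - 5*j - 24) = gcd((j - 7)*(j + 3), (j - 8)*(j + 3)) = j + 3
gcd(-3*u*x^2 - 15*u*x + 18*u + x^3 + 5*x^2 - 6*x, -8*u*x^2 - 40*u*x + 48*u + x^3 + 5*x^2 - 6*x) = x^2 + 5*x - 6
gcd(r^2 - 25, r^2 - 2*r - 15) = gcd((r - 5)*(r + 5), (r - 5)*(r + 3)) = r - 5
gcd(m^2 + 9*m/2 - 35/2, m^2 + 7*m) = m + 7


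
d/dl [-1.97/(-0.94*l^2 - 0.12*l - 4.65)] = (-3.7036*l - 0.2364)/(0.94*l^2 + 0.12*l + 4.65)^2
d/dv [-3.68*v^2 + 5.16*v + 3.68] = 5.16 - 7.36*v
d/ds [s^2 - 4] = 2*s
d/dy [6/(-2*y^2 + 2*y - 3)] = 12*(2*y - 1)/(2*y^2 - 2*y + 3)^2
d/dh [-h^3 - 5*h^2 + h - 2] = -3*h^2 - 10*h + 1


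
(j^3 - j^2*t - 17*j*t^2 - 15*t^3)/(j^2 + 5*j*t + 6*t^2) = (j^2 - 4*j*t - 5*t^2)/(j + 2*t)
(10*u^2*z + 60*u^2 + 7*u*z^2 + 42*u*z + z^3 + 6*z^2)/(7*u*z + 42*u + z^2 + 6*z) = (10*u^2 + 7*u*z + z^2)/(7*u + z)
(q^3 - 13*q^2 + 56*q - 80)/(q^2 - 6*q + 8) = (q^2 - 9*q + 20)/(q - 2)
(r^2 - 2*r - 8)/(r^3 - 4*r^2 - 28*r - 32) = (r - 4)/(r^2 - 6*r - 16)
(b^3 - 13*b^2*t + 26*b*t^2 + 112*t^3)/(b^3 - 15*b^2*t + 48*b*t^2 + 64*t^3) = (-b^2 + 5*b*t + 14*t^2)/(-b^2 + 7*b*t + 8*t^2)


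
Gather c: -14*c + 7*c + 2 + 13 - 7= 8 - 7*c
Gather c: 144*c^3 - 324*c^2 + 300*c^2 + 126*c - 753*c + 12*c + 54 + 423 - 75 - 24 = 144*c^3 - 24*c^2 - 615*c + 378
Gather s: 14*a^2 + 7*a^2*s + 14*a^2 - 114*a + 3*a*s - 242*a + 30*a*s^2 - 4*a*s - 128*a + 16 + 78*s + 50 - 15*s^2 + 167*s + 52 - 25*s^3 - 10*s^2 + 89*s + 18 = 28*a^2 - 484*a - 25*s^3 + s^2*(30*a - 25) + s*(7*a^2 - a + 334) + 136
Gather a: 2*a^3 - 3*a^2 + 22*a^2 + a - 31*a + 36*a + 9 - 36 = 2*a^3 + 19*a^2 + 6*a - 27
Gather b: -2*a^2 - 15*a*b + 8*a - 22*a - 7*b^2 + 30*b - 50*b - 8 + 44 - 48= -2*a^2 - 14*a - 7*b^2 + b*(-15*a - 20) - 12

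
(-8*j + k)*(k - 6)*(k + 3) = -8*j*k^2 + 24*j*k + 144*j + k^3 - 3*k^2 - 18*k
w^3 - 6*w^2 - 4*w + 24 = (w - 6)*(w - 2)*(w + 2)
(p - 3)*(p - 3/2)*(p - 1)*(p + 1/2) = p^4 - 5*p^3 + 25*p^2/4 - 9/4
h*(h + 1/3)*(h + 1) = h^3 + 4*h^2/3 + h/3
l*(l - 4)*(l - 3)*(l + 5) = l^4 - 2*l^3 - 23*l^2 + 60*l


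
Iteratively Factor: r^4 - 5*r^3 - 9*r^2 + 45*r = (r)*(r^3 - 5*r^2 - 9*r + 45) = r*(r + 3)*(r^2 - 8*r + 15) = r*(r - 5)*(r + 3)*(r - 3)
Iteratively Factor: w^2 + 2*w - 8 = (w + 4)*(w - 2)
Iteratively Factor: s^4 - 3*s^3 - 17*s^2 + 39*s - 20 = (s - 1)*(s^3 - 2*s^2 - 19*s + 20) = (s - 1)*(s + 4)*(s^2 - 6*s + 5) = (s - 1)^2*(s + 4)*(s - 5)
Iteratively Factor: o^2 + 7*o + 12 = (o + 4)*(o + 3)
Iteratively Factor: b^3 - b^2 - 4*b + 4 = (b + 2)*(b^2 - 3*b + 2) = (b - 1)*(b + 2)*(b - 2)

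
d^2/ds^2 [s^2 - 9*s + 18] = 2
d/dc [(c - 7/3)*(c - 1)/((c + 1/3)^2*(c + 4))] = 3*(-9*c^3 + 63*c^2 + 81*c - 215)/(27*c^5 + 243*c^4 + 657*c^3 + 505*c^2 + 152*c + 16)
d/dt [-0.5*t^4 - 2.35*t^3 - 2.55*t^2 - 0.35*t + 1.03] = -2.0*t^3 - 7.05*t^2 - 5.1*t - 0.35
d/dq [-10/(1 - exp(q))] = -5/(2*sinh(q/2)^2)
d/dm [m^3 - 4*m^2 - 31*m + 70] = 3*m^2 - 8*m - 31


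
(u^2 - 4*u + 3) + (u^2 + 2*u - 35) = 2*u^2 - 2*u - 32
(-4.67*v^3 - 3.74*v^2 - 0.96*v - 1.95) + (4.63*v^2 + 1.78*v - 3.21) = -4.67*v^3 + 0.89*v^2 + 0.82*v - 5.16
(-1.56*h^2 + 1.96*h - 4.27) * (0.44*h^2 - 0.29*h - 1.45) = -0.6864*h^4 + 1.3148*h^3 - 0.1852*h^2 - 1.6037*h + 6.1915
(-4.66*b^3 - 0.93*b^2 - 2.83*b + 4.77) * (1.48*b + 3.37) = -6.8968*b^4 - 17.0806*b^3 - 7.3225*b^2 - 2.4775*b + 16.0749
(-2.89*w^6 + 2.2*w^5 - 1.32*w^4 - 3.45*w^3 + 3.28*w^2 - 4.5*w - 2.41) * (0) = 0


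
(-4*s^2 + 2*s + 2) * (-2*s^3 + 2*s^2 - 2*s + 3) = 8*s^5 - 12*s^4 + 8*s^3 - 12*s^2 + 2*s + 6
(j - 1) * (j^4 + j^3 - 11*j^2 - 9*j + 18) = j^5 - 12*j^3 + 2*j^2 + 27*j - 18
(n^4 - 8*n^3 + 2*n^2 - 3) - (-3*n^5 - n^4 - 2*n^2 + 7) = 3*n^5 + 2*n^4 - 8*n^3 + 4*n^2 - 10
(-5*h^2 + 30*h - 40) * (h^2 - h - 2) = -5*h^4 + 35*h^3 - 60*h^2 - 20*h + 80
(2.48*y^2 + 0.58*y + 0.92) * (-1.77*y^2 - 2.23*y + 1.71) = -4.3896*y^4 - 6.557*y^3 + 1.319*y^2 - 1.0598*y + 1.5732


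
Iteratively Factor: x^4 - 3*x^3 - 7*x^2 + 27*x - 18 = (x - 1)*(x^3 - 2*x^2 - 9*x + 18) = (x - 1)*(x + 3)*(x^2 - 5*x + 6) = (x - 2)*(x - 1)*(x + 3)*(x - 3)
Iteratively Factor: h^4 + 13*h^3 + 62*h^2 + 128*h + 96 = (h + 4)*(h^3 + 9*h^2 + 26*h + 24) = (h + 3)*(h + 4)*(h^2 + 6*h + 8) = (h + 3)*(h + 4)^2*(h + 2)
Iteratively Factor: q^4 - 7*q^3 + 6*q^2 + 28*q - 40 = (q + 2)*(q^3 - 9*q^2 + 24*q - 20) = (q - 2)*(q + 2)*(q^2 - 7*q + 10) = (q - 2)^2*(q + 2)*(q - 5)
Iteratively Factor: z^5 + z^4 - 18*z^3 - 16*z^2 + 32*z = (z)*(z^4 + z^3 - 18*z^2 - 16*z + 32) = z*(z - 1)*(z^3 + 2*z^2 - 16*z - 32) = z*(z - 4)*(z - 1)*(z^2 + 6*z + 8) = z*(z - 4)*(z - 1)*(z + 2)*(z + 4)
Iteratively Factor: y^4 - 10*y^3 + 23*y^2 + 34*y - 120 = (y + 2)*(y^3 - 12*y^2 + 47*y - 60) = (y - 3)*(y + 2)*(y^2 - 9*y + 20) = (y - 4)*(y - 3)*(y + 2)*(y - 5)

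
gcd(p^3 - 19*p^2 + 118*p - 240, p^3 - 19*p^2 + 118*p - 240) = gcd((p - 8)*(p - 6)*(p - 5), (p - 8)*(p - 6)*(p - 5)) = p^3 - 19*p^2 + 118*p - 240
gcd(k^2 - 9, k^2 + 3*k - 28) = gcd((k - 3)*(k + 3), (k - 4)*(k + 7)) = 1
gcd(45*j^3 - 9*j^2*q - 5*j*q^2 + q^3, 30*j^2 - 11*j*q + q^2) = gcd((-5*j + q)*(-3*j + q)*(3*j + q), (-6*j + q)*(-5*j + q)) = -5*j + q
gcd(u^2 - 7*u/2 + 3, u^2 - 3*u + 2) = u - 2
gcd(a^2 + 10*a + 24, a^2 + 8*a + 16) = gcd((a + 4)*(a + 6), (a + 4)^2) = a + 4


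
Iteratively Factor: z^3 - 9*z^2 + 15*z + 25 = (z - 5)*(z^2 - 4*z - 5) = (z - 5)*(z + 1)*(z - 5)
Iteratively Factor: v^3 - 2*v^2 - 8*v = (v - 4)*(v^2 + 2*v) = (v - 4)*(v + 2)*(v)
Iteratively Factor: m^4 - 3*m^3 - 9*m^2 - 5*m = (m - 5)*(m^3 + 2*m^2 + m) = m*(m - 5)*(m^2 + 2*m + 1) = m*(m - 5)*(m + 1)*(m + 1)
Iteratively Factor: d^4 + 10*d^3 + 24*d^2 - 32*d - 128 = (d + 4)*(d^3 + 6*d^2 - 32) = (d + 4)^2*(d^2 + 2*d - 8) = (d - 2)*(d + 4)^2*(d + 4)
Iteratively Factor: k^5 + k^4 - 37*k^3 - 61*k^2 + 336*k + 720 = (k + 4)*(k^4 - 3*k^3 - 25*k^2 + 39*k + 180) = (k + 3)*(k + 4)*(k^3 - 6*k^2 - 7*k + 60) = (k - 4)*(k + 3)*(k + 4)*(k^2 - 2*k - 15) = (k - 4)*(k + 3)^2*(k + 4)*(k - 5)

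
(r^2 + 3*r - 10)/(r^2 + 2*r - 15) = (r - 2)/(r - 3)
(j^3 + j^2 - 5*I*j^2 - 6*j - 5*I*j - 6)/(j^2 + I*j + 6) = (j^2 + j*(1 - 3*I) - 3*I)/(j + 3*I)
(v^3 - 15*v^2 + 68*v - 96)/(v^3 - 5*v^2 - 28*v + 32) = (v^2 - 7*v + 12)/(v^2 + 3*v - 4)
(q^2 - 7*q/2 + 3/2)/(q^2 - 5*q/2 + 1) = (q - 3)/(q - 2)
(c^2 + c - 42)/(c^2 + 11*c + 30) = (c^2 + c - 42)/(c^2 + 11*c + 30)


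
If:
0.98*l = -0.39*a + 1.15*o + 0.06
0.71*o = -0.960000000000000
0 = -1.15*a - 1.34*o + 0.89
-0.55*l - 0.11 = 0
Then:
No Solution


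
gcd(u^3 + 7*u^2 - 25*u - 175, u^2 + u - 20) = u + 5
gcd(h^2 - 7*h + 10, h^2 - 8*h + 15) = h - 5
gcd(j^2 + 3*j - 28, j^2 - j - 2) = 1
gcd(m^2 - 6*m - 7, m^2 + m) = m + 1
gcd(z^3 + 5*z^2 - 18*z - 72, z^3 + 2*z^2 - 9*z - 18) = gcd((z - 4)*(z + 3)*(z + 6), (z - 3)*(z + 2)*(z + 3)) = z + 3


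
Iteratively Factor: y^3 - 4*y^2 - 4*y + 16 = (y - 4)*(y^2 - 4) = (y - 4)*(y - 2)*(y + 2)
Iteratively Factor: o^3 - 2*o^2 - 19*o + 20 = (o + 4)*(o^2 - 6*o + 5) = (o - 1)*(o + 4)*(o - 5)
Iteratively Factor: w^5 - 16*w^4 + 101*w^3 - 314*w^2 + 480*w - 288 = (w - 4)*(w^4 - 12*w^3 + 53*w^2 - 102*w + 72) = (w - 4)*(w - 2)*(w^3 - 10*w^2 + 33*w - 36) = (w - 4)*(w - 3)*(w - 2)*(w^2 - 7*w + 12) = (w - 4)*(w - 3)^2*(w - 2)*(w - 4)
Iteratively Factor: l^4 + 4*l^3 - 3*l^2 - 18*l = (l)*(l^3 + 4*l^2 - 3*l - 18) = l*(l - 2)*(l^2 + 6*l + 9) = l*(l - 2)*(l + 3)*(l + 3)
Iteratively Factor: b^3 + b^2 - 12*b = (b + 4)*(b^2 - 3*b) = b*(b + 4)*(b - 3)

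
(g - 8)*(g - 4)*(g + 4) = g^3 - 8*g^2 - 16*g + 128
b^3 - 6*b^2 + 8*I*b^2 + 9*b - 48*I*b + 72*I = (b - 3)^2*(b + 8*I)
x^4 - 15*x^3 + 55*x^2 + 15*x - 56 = (x - 8)*(x - 7)*(x - 1)*(x + 1)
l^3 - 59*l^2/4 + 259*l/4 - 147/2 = (l - 7)*(l - 6)*(l - 7/4)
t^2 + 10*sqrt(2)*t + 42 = (t + 3*sqrt(2))*(t + 7*sqrt(2))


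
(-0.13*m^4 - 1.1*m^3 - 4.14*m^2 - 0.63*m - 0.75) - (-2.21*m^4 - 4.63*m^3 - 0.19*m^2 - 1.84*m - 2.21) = 2.08*m^4 + 3.53*m^3 - 3.95*m^2 + 1.21*m + 1.46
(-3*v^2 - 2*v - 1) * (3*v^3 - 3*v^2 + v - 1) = -9*v^5 + 3*v^4 + 4*v^2 + v + 1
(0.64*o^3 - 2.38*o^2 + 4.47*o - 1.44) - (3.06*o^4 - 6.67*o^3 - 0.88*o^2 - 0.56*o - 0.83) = -3.06*o^4 + 7.31*o^3 - 1.5*o^2 + 5.03*o - 0.61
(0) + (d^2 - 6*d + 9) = d^2 - 6*d + 9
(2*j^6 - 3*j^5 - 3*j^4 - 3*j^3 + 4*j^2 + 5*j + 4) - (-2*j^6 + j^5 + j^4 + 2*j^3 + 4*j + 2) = 4*j^6 - 4*j^5 - 4*j^4 - 5*j^3 + 4*j^2 + j + 2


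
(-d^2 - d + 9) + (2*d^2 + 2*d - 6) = d^2 + d + 3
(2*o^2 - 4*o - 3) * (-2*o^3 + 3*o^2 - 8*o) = -4*o^5 + 14*o^4 - 22*o^3 + 23*o^2 + 24*o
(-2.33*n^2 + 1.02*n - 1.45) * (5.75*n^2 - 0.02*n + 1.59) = -13.3975*n^4 + 5.9116*n^3 - 12.0626*n^2 + 1.6508*n - 2.3055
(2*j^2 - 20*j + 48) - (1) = 2*j^2 - 20*j + 47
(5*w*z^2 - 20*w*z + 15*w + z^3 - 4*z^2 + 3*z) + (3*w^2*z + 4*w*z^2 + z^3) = 3*w^2*z + 9*w*z^2 - 20*w*z + 15*w + 2*z^3 - 4*z^2 + 3*z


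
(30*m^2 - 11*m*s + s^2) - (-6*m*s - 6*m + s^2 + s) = 30*m^2 - 5*m*s + 6*m - s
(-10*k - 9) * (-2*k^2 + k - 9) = 20*k^3 + 8*k^2 + 81*k + 81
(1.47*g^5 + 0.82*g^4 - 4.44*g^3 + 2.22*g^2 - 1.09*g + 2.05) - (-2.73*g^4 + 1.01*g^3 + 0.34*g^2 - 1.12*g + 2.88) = 1.47*g^5 + 3.55*g^4 - 5.45*g^3 + 1.88*g^2 + 0.03*g - 0.83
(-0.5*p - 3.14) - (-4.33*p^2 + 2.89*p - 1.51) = 4.33*p^2 - 3.39*p - 1.63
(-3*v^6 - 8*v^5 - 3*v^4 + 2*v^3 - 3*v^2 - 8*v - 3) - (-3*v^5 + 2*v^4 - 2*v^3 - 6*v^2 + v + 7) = -3*v^6 - 5*v^5 - 5*v^4 + 4*v^3 + 3*v^2 - 9*v - 10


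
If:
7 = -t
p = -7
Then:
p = -7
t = -7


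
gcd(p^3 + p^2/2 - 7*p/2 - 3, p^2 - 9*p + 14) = p - 2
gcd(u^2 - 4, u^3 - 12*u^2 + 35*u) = 1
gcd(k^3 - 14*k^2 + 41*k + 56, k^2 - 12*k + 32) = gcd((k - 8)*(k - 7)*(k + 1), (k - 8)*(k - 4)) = k - 8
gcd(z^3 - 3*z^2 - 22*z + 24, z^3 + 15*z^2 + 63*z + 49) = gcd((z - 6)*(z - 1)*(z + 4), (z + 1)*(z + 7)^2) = 1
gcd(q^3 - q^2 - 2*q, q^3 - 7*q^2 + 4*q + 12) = q^2 - q - 2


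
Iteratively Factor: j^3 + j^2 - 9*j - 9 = (j - 3)*(j^2 + 4*j + 3) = (j - 3)*(j + 3)*(j + 1)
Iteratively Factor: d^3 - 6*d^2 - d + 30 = (d - 3)*(d^2 - 3*d - 10) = (d - 3)*(d + 2)*(d - 5)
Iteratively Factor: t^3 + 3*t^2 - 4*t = (t - 1)*(t^2 + 4*t) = t*(t - 1)*(t + 4)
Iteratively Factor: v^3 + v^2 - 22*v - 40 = (v + 2)*(v^2 - v - 20) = (v + 2)*(v + 4)*(v - 5)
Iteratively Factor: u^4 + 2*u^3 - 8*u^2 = (u)*(u^3 + 2*u^2 - 8*u) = u*(u - 2)*(u^2 + 4*u) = u*(u - 2)*(u + 4)*(u)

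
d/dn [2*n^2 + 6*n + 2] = 4*n + 6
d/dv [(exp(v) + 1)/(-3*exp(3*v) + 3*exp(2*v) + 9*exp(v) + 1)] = (-3*(exp(v) + 1)*(-3*exp(2*v) + 2*exp(v) + 3) - 3*exp(3*v) + 3*exp(2*v) + 9*exp(v) + 1)*exp(v)/(-3*exp(3*v) + 3*exp(2*v) + 9*exp(v) + 1)^2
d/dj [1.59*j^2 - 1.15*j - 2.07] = 3.18*j - 1.15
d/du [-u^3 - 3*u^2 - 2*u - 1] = -3*u^2 - 6*u - 2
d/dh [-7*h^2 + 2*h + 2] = 2 - 14*h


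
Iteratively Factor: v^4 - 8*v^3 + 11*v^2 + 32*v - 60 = (v + 2)*(v^3 - 10*v^2 + 31*v - 30) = (v - 5)*(v + 2)*(v^2 - 5*v + 6) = (v - 5)*(v - 2)*(v + 2)*(v - 3)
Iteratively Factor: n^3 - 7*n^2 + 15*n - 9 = (n - 3)*(n^2 - 4*n + 3) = (n - 3)^2*(n - 1)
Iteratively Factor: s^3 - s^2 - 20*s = (s)*(s^2 - s - 20) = s*(s - 5)*(s + 4)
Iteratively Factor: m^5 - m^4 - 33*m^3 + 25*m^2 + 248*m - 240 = (m - 5)*(m^4 + 4*m^3 - 13*m^2 - 40*m + 48) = (m - 5)*(m + 4)*(m^3 - 13*m + 12) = (m - 5)*(m - 1)*(m + 4)*(m^2 + m - 12) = (m - 5)*(m - 3)*(m - 1)*(m + 4)*(m + 4)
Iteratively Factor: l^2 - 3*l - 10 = (l + 2)*(l - 5)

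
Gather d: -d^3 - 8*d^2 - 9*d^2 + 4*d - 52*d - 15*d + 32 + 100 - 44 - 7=-d^3 - 17*d^2 - 63*d + 81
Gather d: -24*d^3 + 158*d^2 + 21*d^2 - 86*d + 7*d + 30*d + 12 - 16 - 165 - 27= -24*d^3 + 179*d^2 - 49*d - 196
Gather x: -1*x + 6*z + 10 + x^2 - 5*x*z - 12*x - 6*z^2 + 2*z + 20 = x^2 + x*(-5*z - 13) - 6*z^2 + 8*z + 30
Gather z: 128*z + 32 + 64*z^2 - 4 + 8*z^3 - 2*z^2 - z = 8*z^3 + 62*z^2 + 127*z + 28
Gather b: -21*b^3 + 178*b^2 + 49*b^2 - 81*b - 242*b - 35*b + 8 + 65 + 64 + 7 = -21*b^3 + 227*b^2 - 358*b + 144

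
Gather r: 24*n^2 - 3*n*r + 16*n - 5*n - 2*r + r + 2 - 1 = 24*n^2 + 11*n + r*(-3*n - 1) + 1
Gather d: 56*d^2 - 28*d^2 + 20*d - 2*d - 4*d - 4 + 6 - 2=28*d^2 + 14*d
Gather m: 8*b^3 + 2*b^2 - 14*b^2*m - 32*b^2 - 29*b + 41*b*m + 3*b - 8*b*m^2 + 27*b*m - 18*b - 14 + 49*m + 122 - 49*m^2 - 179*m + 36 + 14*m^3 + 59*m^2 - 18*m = 8*b^3 - 30*b^2 - 44*b + 14*m^3 + m^2*(10 - 8*b) + m*(-14*b^2 + 68*b - 148) + 144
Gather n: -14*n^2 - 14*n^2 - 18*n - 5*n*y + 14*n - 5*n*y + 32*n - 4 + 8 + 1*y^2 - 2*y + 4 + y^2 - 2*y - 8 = -28*n^2 + n*(28 - 10*y) + 2*y^2 - 4*y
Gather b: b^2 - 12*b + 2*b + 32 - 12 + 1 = b^2 - 10*b + 21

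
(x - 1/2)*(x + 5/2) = x^2 + 2*x - 5/4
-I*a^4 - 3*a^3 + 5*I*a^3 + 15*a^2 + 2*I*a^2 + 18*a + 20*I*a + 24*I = (a - 6)*(a + 1)*(a - 4*I)*(-I*a + 1)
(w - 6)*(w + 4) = w^2 - 2*w - 24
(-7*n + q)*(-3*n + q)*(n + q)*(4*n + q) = 84*n^4 + 65*n^3*q - 25*n^2*q^2 - 5*n*q^3 + q^4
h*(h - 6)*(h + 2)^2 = h^4 - 2*h^3 - 20*h^2 - 24*h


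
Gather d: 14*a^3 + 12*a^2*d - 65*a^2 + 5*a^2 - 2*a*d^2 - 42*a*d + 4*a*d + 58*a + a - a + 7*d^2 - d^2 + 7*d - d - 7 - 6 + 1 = 14*a^3 - 60*a^2 + 58*a + d^2*(6 - 2*a) + d*(12*a^2 - 38*a + 6) - 12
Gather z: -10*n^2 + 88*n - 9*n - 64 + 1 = -10*n^2 + 79*n - 63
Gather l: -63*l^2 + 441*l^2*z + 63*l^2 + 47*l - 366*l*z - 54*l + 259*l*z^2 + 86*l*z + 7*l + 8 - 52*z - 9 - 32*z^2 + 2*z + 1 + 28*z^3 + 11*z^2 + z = 441*l^2*z + l*(259*z^2 - 280*z) + 28*z^3 - 21*z^2 - 49*z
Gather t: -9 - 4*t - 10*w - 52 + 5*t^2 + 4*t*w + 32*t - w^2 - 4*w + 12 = 5*t^2 + t*(4*w + 28) - w^2 - 14*w - 49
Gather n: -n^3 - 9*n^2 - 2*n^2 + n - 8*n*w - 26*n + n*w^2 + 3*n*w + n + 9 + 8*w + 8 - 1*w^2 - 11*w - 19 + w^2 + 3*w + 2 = -n^3 - 11*n^2 + n*(w^2 - 5*w - 24)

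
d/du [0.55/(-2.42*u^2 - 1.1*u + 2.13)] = (2.662*u + 0.605)/(2.42*u^2 + 1.1*u - 2.13)^2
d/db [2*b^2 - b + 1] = 4*b - 1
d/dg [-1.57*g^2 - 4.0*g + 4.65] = -3.14*g - 4.0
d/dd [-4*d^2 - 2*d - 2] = -8*d - 2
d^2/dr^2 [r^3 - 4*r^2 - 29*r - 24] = 6*r - 8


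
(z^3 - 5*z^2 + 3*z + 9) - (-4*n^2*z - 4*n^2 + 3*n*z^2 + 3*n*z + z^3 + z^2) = 4*n^2*z + 4*n^2 - 3*n*z^2 - 3*n*z - 6*z^2 + 3*z + 9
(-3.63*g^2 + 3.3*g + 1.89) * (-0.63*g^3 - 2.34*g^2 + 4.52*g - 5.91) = 2.2869*g^5 + 6.4152*g^4 - 25.3203*g^3 + 31.9467*g^2 - 10.9602*g - 11.1699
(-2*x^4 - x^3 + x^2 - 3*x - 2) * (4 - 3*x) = 6*x^5 - 5*x^4 - 7*x^3 + 13*x^2 - 6*x - 8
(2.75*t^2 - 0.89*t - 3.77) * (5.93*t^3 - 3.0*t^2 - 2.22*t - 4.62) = 16.3075*t^5 - 13.5277*t^4 - 25.7911*t^3 + 0.580800000000001*t^2 + 12.4812*t + 17.4174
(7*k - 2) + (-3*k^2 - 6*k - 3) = -3*k^2 + k - 5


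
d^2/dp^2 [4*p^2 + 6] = 8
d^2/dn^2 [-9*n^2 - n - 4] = -18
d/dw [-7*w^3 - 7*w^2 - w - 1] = -21*w^2 - 14*w - 1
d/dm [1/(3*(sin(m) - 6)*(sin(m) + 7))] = -(sin(2*m) + cos(m))/(3*(sin(m) - 6)^2*(sin(m) + 7)^2)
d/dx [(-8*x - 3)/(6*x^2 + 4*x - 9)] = 12*(4*x^2 + 3*x + 7)/(36*x^4 + 48*x^3 - 92*x^2 - 72*x + 81)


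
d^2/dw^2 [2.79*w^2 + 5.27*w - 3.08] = 5.58000000000000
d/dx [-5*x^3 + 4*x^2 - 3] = x*(8 - 15*x)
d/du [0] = 0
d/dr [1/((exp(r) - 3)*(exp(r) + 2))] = (1 - 2*exp(r))*exp(r)/(exp(4*r) - 2*exp(3*r) - 11*exp(2*r) + 12*exp(r) + 36)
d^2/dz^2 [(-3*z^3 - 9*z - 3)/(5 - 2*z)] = 6*(4*z^3 - 30*z^2 + 75*z + 34)/(8*z^3 - 60*z^2 + 150*z - 125)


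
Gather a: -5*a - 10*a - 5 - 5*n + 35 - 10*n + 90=-15*a - 15*n + 120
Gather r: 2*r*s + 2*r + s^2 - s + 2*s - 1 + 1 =r*(2*s + 2) + s^2 + s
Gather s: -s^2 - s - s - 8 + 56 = -s^2 - 2*s + 48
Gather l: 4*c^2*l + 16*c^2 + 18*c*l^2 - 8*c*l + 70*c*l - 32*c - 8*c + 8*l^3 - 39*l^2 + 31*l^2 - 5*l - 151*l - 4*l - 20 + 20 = 16*c^2 - 40*c + 8*l^3 + l^2*(18*c - 8) + l*(4*c^2 + 62*c - 160)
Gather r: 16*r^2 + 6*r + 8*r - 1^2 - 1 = 16*r^2 + 14*r - 2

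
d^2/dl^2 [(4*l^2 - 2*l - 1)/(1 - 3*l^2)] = 2*(18*l^3 - 9*l^2 + 18*l - 1)/(27*l^6 - 27*l^4 + 9*l^2 - 1)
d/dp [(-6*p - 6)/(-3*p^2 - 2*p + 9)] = 6*(3*p^2 + 2*p - 2*(p + 1)*(3*p + 1) - 9)/(3*p^2 + 2*p - 9)^2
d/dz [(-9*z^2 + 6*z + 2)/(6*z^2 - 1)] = 6*(-6*z^2 - z - 1)/(36*z^4 - 12*z^2 + 1)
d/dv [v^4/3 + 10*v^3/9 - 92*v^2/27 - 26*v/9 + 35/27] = 4*v^3/3 + 10*v^2/3 - 184*v/27 - 26/9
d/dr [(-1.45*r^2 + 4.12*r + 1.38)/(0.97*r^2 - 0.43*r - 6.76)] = (-3.3729*r^2 + 16.9268*r - 27.2578)/(0.9409*r^4 - 0.8342*r^3 - 12.9295*r^2 + 5.8136*r + 45.6976)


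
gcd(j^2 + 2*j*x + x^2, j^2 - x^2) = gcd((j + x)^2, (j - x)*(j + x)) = j + x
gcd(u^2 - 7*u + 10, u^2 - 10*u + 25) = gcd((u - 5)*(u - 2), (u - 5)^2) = u - 5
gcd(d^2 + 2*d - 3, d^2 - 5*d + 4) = d - 1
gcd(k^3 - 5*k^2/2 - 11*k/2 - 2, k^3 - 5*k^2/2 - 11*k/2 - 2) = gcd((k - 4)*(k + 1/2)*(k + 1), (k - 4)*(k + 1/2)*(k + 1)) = k^3 - 5*k^2/2 - 11*k/2 - 2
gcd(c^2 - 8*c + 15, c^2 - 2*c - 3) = c - 3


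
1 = 1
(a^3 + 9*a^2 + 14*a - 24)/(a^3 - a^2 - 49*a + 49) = (a^2 + 10*a + 24)/(a^2 - 49)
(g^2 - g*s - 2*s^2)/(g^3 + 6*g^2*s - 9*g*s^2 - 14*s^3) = 1/(g + 7*s)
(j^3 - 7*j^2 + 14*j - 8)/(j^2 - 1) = (j^2 - 6*j + 8)/(j + 1)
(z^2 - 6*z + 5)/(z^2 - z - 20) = (z - 1)/(z + 4)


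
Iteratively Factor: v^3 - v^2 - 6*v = (v - 3)*(v^2 + 2*v) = (v - 3)*(v + 2)*(v)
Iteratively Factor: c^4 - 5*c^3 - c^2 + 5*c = (c)*(c^3 - 5*c^2 - c + 5) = c*(c + 1)*(c^2 - 6*c + 5) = c*(c - 1)*(c + 1)*(c - 5)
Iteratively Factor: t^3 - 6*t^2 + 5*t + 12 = (t - 4)*(t^2 - 2*t - 3) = (t - 4)*(t - 3)*(t + 1)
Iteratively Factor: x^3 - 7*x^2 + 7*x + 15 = (x + 1)*(x^2 - 8*x + 15) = (x - 3)*(x + 1)*(x - 5)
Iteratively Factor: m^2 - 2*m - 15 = (m + 3)*(m - 5)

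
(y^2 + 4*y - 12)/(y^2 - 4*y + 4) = (y + 6)/(y - 2)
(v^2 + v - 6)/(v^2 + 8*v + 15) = (v - 2)/(v + 5)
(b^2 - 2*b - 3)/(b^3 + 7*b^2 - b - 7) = (b - 3)/(b^2 + 6*b - 7)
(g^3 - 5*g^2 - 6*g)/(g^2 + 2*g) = (g^2 - 5*g - 6)/(g + 2)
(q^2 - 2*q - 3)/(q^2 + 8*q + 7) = (q - 3)/(q + 7)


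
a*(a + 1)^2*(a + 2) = a^4 + 4*a^3 + 5*a^2 + 2*a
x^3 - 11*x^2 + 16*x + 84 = (x - 7)*(x - 6)*(x + 2)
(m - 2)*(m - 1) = m^2 - 3*m + 2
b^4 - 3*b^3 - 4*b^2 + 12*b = b*(b - 3)*(b - 2)*(b + 2)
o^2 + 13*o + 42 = (o + 6)*(o + 7)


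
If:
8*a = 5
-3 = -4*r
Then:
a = 5/8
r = 3/4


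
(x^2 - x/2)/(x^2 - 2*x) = (x - 1/2)/(x - 2)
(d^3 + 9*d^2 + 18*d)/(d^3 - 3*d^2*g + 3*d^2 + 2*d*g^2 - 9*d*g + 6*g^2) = d*(d + 6)/(d^2 - 3*d*g + 2*g^2)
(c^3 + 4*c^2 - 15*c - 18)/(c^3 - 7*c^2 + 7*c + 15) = (c + 6)/(c - 5)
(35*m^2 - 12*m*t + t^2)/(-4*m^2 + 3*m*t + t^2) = (35*m^2 - 12*m*t + t^2)/(-4*m^2 + 3*m*t + t^2)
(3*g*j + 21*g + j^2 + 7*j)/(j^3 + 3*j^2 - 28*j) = (3*g + j)/(j*(j - 4))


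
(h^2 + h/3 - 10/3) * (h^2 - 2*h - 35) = h^4 - 5*h^3/3 - 39*h^2 - 5*h + 350/3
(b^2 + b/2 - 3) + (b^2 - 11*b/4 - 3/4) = 2*b^2 - 9*b/4 - 15/4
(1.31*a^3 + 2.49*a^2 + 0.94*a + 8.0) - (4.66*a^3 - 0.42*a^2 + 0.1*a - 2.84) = -3.35*a^3 + 2.91*a^2 + 0.84*a + 10.84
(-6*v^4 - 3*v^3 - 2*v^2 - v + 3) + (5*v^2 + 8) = -6*v^4 - 3*v^3 + 3*v^2 - v + 11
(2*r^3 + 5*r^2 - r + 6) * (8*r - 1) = 16*r^4 + 38*r^3 - 13*r^2 + 49*r - 6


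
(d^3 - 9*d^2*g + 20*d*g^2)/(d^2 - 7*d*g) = (d^2 - 9*d*g + 20*g^2)/(d - 7*g)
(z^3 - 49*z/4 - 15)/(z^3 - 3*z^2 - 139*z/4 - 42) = (2*z^2 - 3*z - 20)/(2*z^2 - 9*z - 56)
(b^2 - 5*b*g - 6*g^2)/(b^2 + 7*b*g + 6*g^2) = (b - 6*g)/(b + 6*g)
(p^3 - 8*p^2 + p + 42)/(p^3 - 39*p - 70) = (p - 3)/(p + 5)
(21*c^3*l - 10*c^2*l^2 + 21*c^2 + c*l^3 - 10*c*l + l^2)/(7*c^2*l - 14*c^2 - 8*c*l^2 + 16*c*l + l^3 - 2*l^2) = (3*c^2*l - c*l^2 + 3*c - l)/(c*l - 2*c - l^2 + 2*l)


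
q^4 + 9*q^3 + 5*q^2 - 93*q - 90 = (q - 3)*(q + 1)*(q + 5)*(q + 6)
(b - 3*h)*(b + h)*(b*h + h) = b^3*h - 2*b^2*h^2 + b^2*h - 3*b*h^3 - 2*b*h^2 - 3*h^3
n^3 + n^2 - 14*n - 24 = (n - 4)*(n + 2)*(n + 3)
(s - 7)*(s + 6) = s^2 - s - 42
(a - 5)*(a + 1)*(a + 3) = a^3 - a^2 - 17*a - 15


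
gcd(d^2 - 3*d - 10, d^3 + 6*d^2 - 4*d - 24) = d + 2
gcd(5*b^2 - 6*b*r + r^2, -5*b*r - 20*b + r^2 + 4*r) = -5*b + r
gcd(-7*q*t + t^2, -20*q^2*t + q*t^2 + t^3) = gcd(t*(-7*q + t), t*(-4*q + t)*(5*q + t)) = t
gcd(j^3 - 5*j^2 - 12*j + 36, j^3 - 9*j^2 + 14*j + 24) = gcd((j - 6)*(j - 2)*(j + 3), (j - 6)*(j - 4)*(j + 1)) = j - 6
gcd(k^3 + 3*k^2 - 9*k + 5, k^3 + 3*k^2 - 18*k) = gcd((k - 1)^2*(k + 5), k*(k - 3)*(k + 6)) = 1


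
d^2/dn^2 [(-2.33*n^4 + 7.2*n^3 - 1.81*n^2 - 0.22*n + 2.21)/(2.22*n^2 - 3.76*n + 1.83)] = (-22.966344*n^6 + 116.693856*n^5 - 254.438796*n^4 + 369.210864*n^3 - 281.415384*n^2 + 39.35124*n + 29.38093)/(10.941048*n^6 - 55.592352*n^5 + 121.213332*n^4 - 144.809632*n^3 + 99.919098*n^2 - 37.775592*n + 6.128487)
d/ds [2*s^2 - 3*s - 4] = 4*s - 3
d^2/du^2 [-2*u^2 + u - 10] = -4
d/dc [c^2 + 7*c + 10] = 2*c + 7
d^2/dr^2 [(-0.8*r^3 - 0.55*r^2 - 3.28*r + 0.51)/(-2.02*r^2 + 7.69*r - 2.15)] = (-3.5527136788005e-15*r^5 - 1.4210854715202e-14*r^4 + 131.523564*r^3 - 106.178724*r^2 - 15.7488119999999*r + 57.655548)/(8.242408*r^6 - 94.134828*r^5 + 384.683346*r^4 - 655.142629*r^3 + 409.440195*r^2 - 106.641075*r + 9.938375)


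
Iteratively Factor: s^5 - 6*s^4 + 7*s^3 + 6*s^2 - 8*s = (s)*(s^4 - 6*s^3 + 7*s^2 + 6*s - 8) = s*(s - 2)*(s^3 - 4*s^2 - s + 4) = s*(s - 2)*(s + 1)*(s^2 - 5*s + 4) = s*(s - 4)*(s - 2)*(s + 1)*(s - 1)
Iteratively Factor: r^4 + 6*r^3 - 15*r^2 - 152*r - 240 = (r + 4)*(r^3 + 2*r^2 - 23*r - 60) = (r - 5)*(r + 4)*(r^2 + 7*r + 12) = (r - 5)*(r + 3)*(r + 4)*(r + 4)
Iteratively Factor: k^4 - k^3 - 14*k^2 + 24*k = (k - 2)*(k^3 + k^2 - 12*k) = k*(k - 2)*(k^2 + k - 12) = k*(k - 3)*(k - 2)*(k + 4)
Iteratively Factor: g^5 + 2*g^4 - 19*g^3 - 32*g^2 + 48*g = (g - 4)*(g^4 + 6*g^3 + 5*g^2 - 12*g) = (g - 4)*(g + 4)*(g^3 + 2*g^2 - 3*g) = (g - 4)*(g - 1)*(g + 4)*(g^2 + 3*g) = (g - 4)*(g - 1)*(g + 3)*(g + 4)*(g)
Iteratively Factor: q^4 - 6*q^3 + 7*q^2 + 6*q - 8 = (q + 1)*(q^3 - 7*q^2 + 14*q - 8) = (q - 1)*(q + 1)*(q^2 - 6*q + 8) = (q - 4)*(q - 1)*(q + 1)*(q - 2)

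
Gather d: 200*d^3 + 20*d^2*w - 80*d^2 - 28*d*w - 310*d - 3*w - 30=200*d^3 + d^2*(20*w - 80) + d*(-28*w - 310) - 3*w - 30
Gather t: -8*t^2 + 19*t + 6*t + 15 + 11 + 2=-8*t^2 + 25*t + 28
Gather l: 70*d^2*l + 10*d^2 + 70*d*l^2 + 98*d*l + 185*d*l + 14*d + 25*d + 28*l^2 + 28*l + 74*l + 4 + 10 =10*d^2 + 39*d + l^2*(70*d + 28) + l*(70*d^2 + 283*d + 102) + 14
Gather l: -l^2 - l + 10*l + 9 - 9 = -l^2 + 9*l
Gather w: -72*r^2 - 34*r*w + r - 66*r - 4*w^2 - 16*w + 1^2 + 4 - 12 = -72*r^2 - 65*r - 4*w^2 + w*(-34*r - 16) - 7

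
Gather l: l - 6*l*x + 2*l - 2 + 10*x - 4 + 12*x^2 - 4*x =l*(3 - 6*x) + 12*x^2 + 6*x - 6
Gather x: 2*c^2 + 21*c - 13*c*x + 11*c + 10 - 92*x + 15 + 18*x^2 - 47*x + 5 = 2*c^2 + 32*c + 18*x^2 + x*(-13*c - 139) + 30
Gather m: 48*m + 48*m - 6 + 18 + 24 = 96*m + 36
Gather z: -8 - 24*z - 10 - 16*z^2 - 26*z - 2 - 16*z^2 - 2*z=-32*z^2 - 52*z - 20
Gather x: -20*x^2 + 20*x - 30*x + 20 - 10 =-20*x^2 - 10*x + 10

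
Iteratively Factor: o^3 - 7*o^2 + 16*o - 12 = (o - 2)*(o^2 - 5*o + 6) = (o - 2)^2*(o - 3)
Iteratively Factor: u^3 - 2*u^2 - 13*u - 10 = (u - 5)*(u^2 + 3*u + 2) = (u - 5)*(u + 2)*(u + 1)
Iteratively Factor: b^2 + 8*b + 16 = (b + 4)*(b + 4)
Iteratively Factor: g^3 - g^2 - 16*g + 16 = (g - 1)*(g^2 - 16) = (g - 1)*(g + 4)*(g - 4)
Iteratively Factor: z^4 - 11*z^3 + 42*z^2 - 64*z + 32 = (z - 4)*(z^3 - 7*z^2 + 14*z - 8) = (z - 4)^2*(z^2 - 3*z + 2) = (z - 4)^2*(z - 2)*(z - 1)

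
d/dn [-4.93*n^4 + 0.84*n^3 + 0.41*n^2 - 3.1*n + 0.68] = -19.72*n^3 + 2.52*n^2 + 0.82*n - 3.1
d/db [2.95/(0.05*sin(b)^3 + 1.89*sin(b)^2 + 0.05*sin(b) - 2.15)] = (-11.151*sin(b) + 0.22125*cos(2*b) - 0.36875)*cos(b)/(0.05*sin(b)^3 + 1.89*sin(b)^2 + 0.05*sin(b) - 2.15)^2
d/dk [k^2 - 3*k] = 2*k - 3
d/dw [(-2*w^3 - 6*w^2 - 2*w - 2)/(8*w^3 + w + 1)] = 4*w*(12*w^3 + 7*w^2 + 9*w - 3)/(64*w^6 + 16*w^4 + 16*w^3 + w^2 + 2*w + 1)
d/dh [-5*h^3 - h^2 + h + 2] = -15*h^2 - 2*h + 1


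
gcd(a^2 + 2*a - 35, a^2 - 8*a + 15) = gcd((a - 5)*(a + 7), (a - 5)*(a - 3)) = a - 5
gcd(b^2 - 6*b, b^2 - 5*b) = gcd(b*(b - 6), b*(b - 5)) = b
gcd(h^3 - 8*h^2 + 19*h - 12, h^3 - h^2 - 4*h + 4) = h - 1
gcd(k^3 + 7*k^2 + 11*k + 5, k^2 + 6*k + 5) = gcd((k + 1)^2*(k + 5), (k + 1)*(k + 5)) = k^2 + 6*k + 5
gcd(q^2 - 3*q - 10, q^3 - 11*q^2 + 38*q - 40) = q - 5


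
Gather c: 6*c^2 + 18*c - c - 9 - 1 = 6*c^2 + 17*c - 10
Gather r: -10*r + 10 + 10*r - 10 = 0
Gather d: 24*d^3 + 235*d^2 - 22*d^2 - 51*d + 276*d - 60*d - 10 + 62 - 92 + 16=24*d^3 + 213*d^2 + 165*d - 24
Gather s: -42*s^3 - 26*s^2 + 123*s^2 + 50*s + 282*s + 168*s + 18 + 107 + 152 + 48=-42*s^3 + 97*s^2 + 500*s + 325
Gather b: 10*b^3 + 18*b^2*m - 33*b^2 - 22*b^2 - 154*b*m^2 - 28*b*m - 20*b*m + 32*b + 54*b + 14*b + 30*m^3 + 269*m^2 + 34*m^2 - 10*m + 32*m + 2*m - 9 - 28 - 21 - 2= 10*b^3 + b^2*(18*m - 55) + b*(-154*m^2 - 48*m + 100) + 30*m^3 + 303*m^2 + 24*m - 60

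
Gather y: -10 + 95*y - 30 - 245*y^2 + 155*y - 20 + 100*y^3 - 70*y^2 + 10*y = 100*y^3 - 315*y^2 + 260*y - 60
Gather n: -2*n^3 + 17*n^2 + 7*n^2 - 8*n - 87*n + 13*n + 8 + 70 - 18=-2*n^3 + 24*n^2 - 82*n + 60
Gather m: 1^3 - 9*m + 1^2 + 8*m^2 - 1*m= 8*m^2 - 10*m + 2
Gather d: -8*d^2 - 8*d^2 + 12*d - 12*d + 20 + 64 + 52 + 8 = 144 - 16*d^2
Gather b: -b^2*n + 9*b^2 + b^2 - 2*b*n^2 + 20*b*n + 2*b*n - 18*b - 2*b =b^2*(10 - n) + b*(-2*n^2 + 22*n - 20)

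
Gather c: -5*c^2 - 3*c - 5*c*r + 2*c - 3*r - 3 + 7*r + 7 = -5*c^2 + c*(-5*r - 1) + 4*r + 4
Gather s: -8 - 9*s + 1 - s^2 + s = -s^2 - 8*s - 7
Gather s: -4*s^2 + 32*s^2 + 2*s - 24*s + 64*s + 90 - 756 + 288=28*s^2 + 42*s - 378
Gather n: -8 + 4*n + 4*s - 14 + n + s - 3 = 5*n + 5*s - 25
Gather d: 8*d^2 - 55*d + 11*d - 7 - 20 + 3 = 8*d^2 - 44*d - 24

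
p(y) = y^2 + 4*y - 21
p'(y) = 2*y + 4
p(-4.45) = -19.00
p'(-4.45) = -4.90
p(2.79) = -2.06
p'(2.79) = 9.58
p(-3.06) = -23.88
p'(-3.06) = -2.12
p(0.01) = -20.96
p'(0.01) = 4.02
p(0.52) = -18.65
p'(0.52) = 5.04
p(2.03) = -8.76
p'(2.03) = 8.06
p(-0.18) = -21.69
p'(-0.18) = 3.64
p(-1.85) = -24.98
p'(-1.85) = 0.30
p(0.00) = -21.00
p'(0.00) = 4.00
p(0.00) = -21.00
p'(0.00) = 4.00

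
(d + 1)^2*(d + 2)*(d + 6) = d^4 + 10*d^3 + 29*d^2 + 32*d + 12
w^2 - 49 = (w - 7)*(w + 7)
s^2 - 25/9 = (s - 5/3)*(s + 5/3)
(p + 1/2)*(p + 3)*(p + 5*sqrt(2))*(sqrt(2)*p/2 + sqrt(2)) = sqrt(2)*p^4/2 + 11*sqrt(2)*p^3/4 + 5*p^3 + 17*sqrt(2)*p^2/4 + 55*p^2/2 + 3*sqrt(2)*p/2 + 85*p/2 + 15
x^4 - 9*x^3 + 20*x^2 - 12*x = x*(x - 6)*(x - 2)*(x - 1)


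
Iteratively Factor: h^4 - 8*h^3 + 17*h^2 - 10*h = (h)*(h^3 - 8*h^2 + 17*h - 10) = h*(h - 5)*(h^2 - 3*h + 2) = h*(h - 5)*(h - 1)*(h - 2)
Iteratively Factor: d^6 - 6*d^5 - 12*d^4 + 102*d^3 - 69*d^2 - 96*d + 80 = (d + 4)*(d^5 - 10*d^4 + 28*d^3 - 10*d^2 - 29*d + 20) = (d - 4)*(d + 4)*(d^4 - 6*d^3 + 4*d^2 + 6*d - 5) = (d - 4)*(d - 1)*(d + 4)*(d^3 - 5*d^2 - d + 5) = (d - 4)*(d - 1)*(d + 1)*(d + 4)*(d^2 - 6*d + 5) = (d - 5)*(d - 4)*(d - 1)*(d + 1)*(d + 4)*(d - 1)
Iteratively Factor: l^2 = (l)*(l)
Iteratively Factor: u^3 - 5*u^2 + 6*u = (u - 3)*(u^2 - 2*u) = (u - 3)*(u - 2)*(u)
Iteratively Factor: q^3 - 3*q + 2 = (q - 1)*(q^2 + q - 2) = (q - 1)*(q + 2)*(q - 1)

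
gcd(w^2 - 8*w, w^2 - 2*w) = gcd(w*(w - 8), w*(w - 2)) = w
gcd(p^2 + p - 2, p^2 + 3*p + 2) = p + 2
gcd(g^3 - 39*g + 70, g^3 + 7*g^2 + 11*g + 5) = 1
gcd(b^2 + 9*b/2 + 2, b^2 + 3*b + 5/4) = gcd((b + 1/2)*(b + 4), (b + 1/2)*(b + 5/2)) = b + 1/2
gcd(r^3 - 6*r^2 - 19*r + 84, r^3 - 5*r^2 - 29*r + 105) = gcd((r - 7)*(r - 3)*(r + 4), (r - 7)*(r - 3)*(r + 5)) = r^2 - 10*r + 21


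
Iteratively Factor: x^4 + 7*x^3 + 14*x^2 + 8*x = (x + 1)*(x^3 + 6*x^2 + 8*x) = (x + 1)*(x + 2)*(x^2 + 4*x) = (x + 1)*(x + 2)*(x + 4)*(x)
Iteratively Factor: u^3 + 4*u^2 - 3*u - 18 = (u + 3)*(u^2 + u - 6) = (u + 3)^2*(u - 2)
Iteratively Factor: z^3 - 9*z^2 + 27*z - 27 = (z - 3)*(z^2 - 6*z + 9) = (z - 3)^2*(z - 3)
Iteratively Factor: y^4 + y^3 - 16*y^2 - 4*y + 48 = (y - 3)*(y^3 + 4*y^2 - 4*y - 16) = (y - 3)*(y + 4)*(y^2 - 4) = (y - 3)*(y + 2)*(y + 4)*(y - 2)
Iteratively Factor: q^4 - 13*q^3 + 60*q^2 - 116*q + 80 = (q - 2)*(q^3 - 11*q^2 + 38*q - 40) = (q - 2)^2*(q^2 - 9*q + 20) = (q - 5)*(q - 2)^2*(q - 4)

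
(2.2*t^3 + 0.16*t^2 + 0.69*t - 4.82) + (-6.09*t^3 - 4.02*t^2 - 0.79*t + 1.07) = -3.89*t^3 - 3.86*t^2 - 0.1*t - 3.75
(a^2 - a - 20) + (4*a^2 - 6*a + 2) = 5*a^2 - 7*a - 18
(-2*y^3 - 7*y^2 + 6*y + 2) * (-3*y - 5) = 6*y^4 + 31*y^3 + 17*y^2 - 36*y - 10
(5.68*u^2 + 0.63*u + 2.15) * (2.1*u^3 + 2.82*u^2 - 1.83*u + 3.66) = 11.928*u^5 + 17.3406*u^4 - 4.1028*u^3 + 25.6989*u^2 - 1.6287*u + 7.869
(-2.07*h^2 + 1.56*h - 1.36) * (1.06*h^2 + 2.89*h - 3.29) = -2.1942*h^4 - 4.3287*h^3 + 9.8771*h^2 - 9.0628*h + 4.4744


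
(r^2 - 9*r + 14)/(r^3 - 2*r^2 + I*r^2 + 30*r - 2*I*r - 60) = (r - 7)/(r^2 + I*r + 30)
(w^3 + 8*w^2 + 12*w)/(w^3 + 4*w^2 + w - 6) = w*(w + 6)/(w^2 + 2*w - 3)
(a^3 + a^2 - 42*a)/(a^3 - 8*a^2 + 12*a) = (a + 7)/(a - 2)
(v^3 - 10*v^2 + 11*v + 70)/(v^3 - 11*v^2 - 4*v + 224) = (v^2 - 3*v - 10)/(v^2 - 4*v - 32)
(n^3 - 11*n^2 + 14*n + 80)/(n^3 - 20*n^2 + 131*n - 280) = (n + 2)/(n - 7)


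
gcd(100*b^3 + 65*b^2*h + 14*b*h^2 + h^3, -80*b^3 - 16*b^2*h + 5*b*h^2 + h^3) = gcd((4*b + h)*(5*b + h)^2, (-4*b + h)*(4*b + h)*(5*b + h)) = 20*b^2 + 9*b*h + h^2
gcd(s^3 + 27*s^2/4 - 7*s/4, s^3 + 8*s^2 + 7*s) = s^2 + 7*s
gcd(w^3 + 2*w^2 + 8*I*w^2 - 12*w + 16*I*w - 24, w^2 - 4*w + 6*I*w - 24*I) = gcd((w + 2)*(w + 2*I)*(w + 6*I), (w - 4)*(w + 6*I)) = w + 6*I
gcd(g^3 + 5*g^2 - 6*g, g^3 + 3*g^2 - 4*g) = g^2 - g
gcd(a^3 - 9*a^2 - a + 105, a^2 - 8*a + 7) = a - 7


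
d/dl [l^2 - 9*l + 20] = 2*l - 9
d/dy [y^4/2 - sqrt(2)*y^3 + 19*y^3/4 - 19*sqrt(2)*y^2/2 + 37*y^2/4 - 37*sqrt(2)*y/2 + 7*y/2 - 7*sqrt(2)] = 2*y^3 - 3*sqrt(2)*y^2 + 57*y^2/4 - 19*sqrt(2)*y + 37*y/2 - 37*sqrt(2)/2 + 7/2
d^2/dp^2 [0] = 0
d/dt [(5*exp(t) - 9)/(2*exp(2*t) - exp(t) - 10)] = (-(4*exp(t) - 1)*(5*exp(t) - 9) + 10*exp(2*t) - 5*exp(t) - 50)*exp(t)/(-2*exp(2*t) + exp(t) + 10)^2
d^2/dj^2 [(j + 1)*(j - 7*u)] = 2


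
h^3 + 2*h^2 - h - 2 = (h - 1)*(h + 1)*(h + 2)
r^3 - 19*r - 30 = (r - 5)*(r + 2)*(r + 3)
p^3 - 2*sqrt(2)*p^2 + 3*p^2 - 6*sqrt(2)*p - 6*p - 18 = (p + 3)*(p - 3*sqrt(2))*(p + sqrt(2))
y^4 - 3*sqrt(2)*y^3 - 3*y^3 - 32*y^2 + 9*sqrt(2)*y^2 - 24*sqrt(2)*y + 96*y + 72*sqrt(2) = (y - 3)*(y - 6*sqrt(2))*(y + sqrt(2))*(y + 2*sqrt(2))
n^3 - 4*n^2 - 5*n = n*(n - 5)*(n + 1)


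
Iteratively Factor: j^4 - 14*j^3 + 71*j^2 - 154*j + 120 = (j - 4)*(j^3 - 10*j^2 + 31*j - 30) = (j - 5)*(j - 4)*(j^2 - 5*j + 6) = (j - 5)*(j - 4)*(j - 2)*(j - 3)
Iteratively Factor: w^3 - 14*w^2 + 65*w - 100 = (w - 5)*(w^2 - 9*w + 20) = (w - 5)^2*(w - 4)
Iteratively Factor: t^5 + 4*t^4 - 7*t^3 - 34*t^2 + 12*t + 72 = (t + 3)*(t^4 + t^3 - 10*t^2 - 4*t + 24) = (t - 2)*(t + 3)*(t^3 + 3*t^2 - 4*t - 12) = (t - 2)*(t + 2)*(t + 3)*(t^2 + t - 6) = (t - 2)*(t + 2)*(t + 3)^2*(t - 2)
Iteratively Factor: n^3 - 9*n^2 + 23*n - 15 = (n - 5)*(n^2 - 4*n + 3) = (n - 5)*(n - 3)*(n - 1)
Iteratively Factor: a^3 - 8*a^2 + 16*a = (a)*(a^2 - 8*a + 16) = a*(a - 4)*(a - 4)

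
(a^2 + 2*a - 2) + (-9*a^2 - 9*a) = -8*a^2 - 7*a - 2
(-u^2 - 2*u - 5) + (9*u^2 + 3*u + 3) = 8*u^2 + u - 2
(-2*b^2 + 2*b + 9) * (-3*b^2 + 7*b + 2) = 6*b^4 - 20*b^3 - 17*b^2 + 67*b + 18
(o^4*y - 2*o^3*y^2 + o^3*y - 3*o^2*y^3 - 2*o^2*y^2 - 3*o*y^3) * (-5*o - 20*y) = -5*o^5*y - 10*o^4*y^2 - 5*o^4*y + 55*o^3*y^3 - 10*o^3*y^2 + 60*o^2*y^4 + 55*o^2*y^3 + 60*o*y^4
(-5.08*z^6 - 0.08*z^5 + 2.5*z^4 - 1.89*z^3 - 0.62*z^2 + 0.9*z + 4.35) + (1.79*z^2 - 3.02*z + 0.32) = -5.08*z^6 - 0.08*z^5 + 2.5*z^4 - 1.89*z^3 + 1.17*z^2 - 2.12*z + 4.67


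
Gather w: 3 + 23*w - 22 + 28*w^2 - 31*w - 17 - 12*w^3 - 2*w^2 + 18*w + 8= -12*w^3 + 26*w^2 + 10*w - 28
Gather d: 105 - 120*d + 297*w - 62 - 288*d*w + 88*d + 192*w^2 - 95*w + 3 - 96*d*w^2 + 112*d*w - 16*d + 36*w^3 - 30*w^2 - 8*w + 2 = d*(-96*w^2 - 176*w - 48) + 36*w^3 + 162*w^2 + 194*w + 48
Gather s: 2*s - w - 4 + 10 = 2*s - w + 6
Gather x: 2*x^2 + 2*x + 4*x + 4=2*x^2 + 6*x + 4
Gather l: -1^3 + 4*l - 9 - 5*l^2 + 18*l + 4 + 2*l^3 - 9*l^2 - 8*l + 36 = 2*l^3 - 14*l^2 + 14*l + 30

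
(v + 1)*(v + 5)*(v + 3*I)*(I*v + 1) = I*v^4 - 2*v^3 + 6*I*v^3 - 12*v^2 + 8*I*v^2 - 10*v + 18*I*v + 15*I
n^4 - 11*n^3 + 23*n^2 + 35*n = n*(n - 7)*(n - 5)*(n + 1)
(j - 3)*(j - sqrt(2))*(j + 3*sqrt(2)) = j^3 - 3*j^2 + 2*sqrt(2)*j^2 - 6*sqrt(2)*j - 6*j + 18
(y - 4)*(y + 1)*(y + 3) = y^3 - 13*y - 12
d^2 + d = d*(d + 1)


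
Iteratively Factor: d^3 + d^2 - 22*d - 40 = (d - 5)*(d^2 + 6*d + 8) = (d - 5)*(d + 4)*(d + 2)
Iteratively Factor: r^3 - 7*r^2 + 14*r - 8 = (r - 1)*(r^2 - 6*r + 8) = (r - 4)*(r - 1)*(r - 2)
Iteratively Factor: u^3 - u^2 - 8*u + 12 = (u - 2)*(u^2 + u - 6) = (u - 2)*(u + 3)*(u - 2)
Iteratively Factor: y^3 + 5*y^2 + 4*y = (y + 1)*(y^2 + 4*y) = (y + 1)*(y + 4)*(y)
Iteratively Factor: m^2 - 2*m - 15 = (m - 5)*(m + 3)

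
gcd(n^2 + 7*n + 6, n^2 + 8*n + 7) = n + 1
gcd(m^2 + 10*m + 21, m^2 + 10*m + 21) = m^2 + 10*m + 21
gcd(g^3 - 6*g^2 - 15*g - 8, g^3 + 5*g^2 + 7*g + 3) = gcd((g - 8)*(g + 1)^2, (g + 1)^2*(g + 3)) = g^2 + 2*g + 1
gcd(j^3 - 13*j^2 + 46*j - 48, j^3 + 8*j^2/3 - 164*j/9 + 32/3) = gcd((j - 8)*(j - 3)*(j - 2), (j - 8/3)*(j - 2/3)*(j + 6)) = 1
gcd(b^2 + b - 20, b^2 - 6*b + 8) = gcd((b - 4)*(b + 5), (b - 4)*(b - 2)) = b - 4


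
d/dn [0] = 0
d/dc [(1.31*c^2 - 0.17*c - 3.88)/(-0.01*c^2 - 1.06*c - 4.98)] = (-1.3903*c^2 - 13.1252*c - 3.2662)/(0.0001*c^4 + 0.0212*c^3 + 1.2232*c^2 + 10.5576*c + 24.8004)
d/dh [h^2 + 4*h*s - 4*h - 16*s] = 2*h + 4*s - 4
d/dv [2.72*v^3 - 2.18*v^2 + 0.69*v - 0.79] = 8.16*v^2 - 4.36*v + 0.69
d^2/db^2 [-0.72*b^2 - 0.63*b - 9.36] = -1.44000000000000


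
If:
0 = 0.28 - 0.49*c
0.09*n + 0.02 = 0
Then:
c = 0.57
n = -0.22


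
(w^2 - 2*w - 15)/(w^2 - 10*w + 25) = (w + 3)/(w - 5)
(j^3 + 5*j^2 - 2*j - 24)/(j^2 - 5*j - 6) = (-j^3 - 5*j^2 + 2*j + 24)/(-j^2 + 5*j + 6)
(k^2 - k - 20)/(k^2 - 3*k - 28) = (k - 5)/(k - 7)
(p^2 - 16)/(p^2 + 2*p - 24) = (p + 4)/(p + 6)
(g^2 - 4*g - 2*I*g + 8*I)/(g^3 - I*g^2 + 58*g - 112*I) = (g - 4)/(g^2 + I*g + 56)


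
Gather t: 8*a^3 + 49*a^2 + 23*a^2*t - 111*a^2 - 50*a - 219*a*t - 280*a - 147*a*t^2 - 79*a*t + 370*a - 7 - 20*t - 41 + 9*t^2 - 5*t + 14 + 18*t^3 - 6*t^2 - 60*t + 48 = 8*a^3 - 62*a^2 + 40*a + 18*t^3 + t^2*(3 - 147*a) + t*(23*a^2 - 298*a - 85) + 14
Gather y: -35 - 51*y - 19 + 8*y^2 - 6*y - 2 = 8*y^2 - 57*y - 56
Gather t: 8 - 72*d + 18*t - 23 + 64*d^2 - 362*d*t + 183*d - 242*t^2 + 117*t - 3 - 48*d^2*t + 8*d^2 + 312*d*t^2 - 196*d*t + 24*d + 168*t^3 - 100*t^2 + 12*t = 72*d^2 + 135*d + 168*t^3 + t^2*(312*d - 342) + t*(-48*d^2 - 558*d + 147) - 18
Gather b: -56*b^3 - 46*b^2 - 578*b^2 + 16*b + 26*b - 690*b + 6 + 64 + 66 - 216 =-56*b^3 - 624*b^2 - 648*b - 80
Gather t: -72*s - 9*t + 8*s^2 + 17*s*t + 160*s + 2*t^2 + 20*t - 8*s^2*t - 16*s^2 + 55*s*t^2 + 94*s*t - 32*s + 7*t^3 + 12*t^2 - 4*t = -8*s^2 + 56*s + 7*t^3 + t^2*(55*s + 14) + t*(-8*s^2 + 111*s + 7)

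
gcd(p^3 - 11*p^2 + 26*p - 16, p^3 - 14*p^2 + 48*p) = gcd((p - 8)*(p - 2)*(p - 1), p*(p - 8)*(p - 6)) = p - 8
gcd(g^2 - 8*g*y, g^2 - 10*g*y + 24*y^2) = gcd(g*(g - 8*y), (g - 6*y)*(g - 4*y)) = 1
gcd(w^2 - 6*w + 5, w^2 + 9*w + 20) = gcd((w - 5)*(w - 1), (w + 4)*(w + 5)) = 1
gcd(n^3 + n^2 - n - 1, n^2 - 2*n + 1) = n - 1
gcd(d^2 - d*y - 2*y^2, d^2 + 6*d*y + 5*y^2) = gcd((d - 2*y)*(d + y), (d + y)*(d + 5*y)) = d + y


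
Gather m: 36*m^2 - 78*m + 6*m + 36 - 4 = 36*m^2 - 72*m + 32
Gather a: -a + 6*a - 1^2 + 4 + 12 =5*a + 15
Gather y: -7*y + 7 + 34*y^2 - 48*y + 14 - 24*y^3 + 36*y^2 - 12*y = -24*y^3 + 70*y^2 - 67*y + 21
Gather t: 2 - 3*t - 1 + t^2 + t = t^2 - 2*t + 1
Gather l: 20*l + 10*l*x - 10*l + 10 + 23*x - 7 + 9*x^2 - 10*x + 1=l*(10*x + 10) + 9*x^2 + 13*x + 4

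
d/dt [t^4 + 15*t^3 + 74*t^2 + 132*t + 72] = 4*t^3 + 45*t^2 + 148*t + 132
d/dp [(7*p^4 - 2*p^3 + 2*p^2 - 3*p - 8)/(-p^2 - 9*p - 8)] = (-14*p^5 - 187*p^4 - 188*p^3 + 27*p^2 - 48*p - 48)/(p^4 + 18*p^3 + 97*p^2 + 144*p + 64)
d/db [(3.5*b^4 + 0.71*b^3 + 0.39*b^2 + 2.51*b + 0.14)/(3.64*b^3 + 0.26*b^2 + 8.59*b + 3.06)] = (12.74*b^6 + 1.82*b^5 + 88.96*b^4 + 36.765*b^3 + 7.6865*b^2 + 2.314*b + 6.478)/(13.2496*b^6 + 1.8928*b^5 + 62.6028*b^4 + 26.7436*b^3 + 75.3793*b^2 + 52.5708*b + 9.3636)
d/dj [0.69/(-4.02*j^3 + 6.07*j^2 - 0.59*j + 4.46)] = (8.3214*j^2 - 8.3766*j + 0.4071)/(4.02*j^3 - 6.07*j^2 + 0.59*j - 4.46)^2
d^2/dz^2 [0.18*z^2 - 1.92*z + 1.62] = 0.360000000000000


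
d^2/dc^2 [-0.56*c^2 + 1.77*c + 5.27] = -1.12000000000000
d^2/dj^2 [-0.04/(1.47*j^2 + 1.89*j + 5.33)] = (0.172872*j^2 + 0.222264*j - 0.04*(2.94*j + 1.89)*(5.88*j + 3.78) + 0.626808)/(1.47*j^2 + 1.89*j + 5.33)^3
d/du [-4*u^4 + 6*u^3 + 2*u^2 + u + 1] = -16*u^3 + 18*u^2 + 4*u + 1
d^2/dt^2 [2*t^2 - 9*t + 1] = 4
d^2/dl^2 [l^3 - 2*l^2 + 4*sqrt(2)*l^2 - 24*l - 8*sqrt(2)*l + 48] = 6*l - 4 + 8*sqrt(2)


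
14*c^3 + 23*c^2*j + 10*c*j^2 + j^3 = (c + j)*(2*c + j)*(7*c + j)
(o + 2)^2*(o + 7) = o^3 + 11*o^2 + 32*o + 28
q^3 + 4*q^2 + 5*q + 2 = (q + 1)^2*(q + 2)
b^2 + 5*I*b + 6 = (b - I)*(b + 6*I)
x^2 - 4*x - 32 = (x - 8)*(x + 4)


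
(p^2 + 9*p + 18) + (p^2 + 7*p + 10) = 2*p^2 + 16*p + 28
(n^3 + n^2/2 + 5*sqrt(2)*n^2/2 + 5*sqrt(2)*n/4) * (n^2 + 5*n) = n^5 + 5*sqrt(2)*n^4/2 + 11*n^4/2 + 5*n^3/2 + 55*sqrt(2)*n^3/4 + 25*sqrt(2)*n^2/4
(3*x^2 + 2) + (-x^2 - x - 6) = 2*x^2 - x - 4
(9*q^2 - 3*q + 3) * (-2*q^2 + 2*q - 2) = -18*q^4 + 24*q^3 - 30*q^2 + 12*q - 6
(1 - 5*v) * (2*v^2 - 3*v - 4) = -10*v^3 + 17*v^2 + 17*v - 4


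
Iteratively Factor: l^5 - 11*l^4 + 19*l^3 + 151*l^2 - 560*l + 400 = (l - 4)*(l^4 - 7*l^3 - 9*l^2 + 115*l - 100) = (l - 4)*(l + 4)*(l^3 - 11*l^2 + 35*l - 25) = (l - 5)*(l - 4)*(l + 4)*(l^2 - 6*l + 5) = (l - 5)*(l - 4)*(l - 1)*(l + 4)*(l - 5)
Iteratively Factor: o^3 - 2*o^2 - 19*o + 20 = (o - 5)*(o^2 + 3*o - 4) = (o - 5)*(o + 4)*(o - 1)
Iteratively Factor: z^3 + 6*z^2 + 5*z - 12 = (z + 3)*(z^2 + 3*z - 4) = (z + 3)*(z + 4)*(z - 1)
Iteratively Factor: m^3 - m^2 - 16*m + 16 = (m - 1)*(m^2 - 16) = (m - 1)*(m + 4)*(m - 4)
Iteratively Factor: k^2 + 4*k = (k + 4)*(k)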